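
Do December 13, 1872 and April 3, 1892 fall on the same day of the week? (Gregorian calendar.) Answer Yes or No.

From Dec 13, 1872 to Apr 3, 1892 is 7051 days.
7051 mod 7 = 2, so they are different weekdays.
(Dec 13, 1872 is a Friday; Apr 3, 1892 is a Sunday.)

No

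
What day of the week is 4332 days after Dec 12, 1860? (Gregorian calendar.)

Dec 12, 1860 is a Wednesday.
4332 mod 7 = 6, so 4332 days after a Wednesday is Wednesday + 6 = Tuesday.

Tuesday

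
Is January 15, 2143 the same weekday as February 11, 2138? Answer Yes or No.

Yes

From Feb 11, 2138 to Jan 15, 2143 is 1799 days.
1799 mod 7 = 0, so they are the same weekday.
(Feb 11, 2138 is a Tuesday; Jan 15, 2143 is a Tuesday.)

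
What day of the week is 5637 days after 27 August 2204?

Aug 27, 2204 is a Monday.
5637 mod 7 = 2, so 5637 days after a Monday is Monday + 2 = Wednesday.

Wednesday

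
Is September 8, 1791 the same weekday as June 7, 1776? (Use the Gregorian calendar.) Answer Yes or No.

No

From Jun 7, 1776 to Sep 8, 1791 is 5571 days.
5571 mod 7 = 6, so they are different weekdays.
(Jun 7, 1776 is a Friday; Sep 8, 1791 is a Thursday.)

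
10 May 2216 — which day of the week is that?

Doomsday rule: the anchor day for the 2200s is Friday. For year 16: 16÷12 = 1 r 4, and 4÷4 = 1, so 1+4+1 = 6.
Friday + 6 ≡ Thursday — that's 2216's doomsday.
In May the doomsday date is May 9.
May 10 is 1 day after May 9; 1 mod 7 = 1, so Thursday + 1 = Friday.

Friday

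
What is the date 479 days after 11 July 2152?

+365 (one year) → Jul 11, 2153 (114 left).
Jul has 31 days: +21 → Aug 1, 2153 (93 left).
Aug has 31 days: +31 → Sep 1, 2153 (62 left).
Sep has 30 days: +30 → Oct 1, 2153 (32 left).
Oct has 31 days: +31 → Nov 1, 2153 (1 left).
+1 → Nov 2, 2153.

November 2, 2153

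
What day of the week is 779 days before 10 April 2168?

Friday

Apr 10, 2168 is a Sunday.
779 mod 7 = 2, so 779 days before a Sunday is Sunday − 2 = Friday.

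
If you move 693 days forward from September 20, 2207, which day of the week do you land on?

Sunday

Sep 20, 2207 is a Sunday.
693 mod 7 = 0, so 693 days after a Sunday is Sunday + 0 = Sunday.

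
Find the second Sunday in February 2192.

February 12, 2192

February 1, 2192 is a Wednesday.
The first Sunday is therefore February 5 (4 days later).
The second Sunday is 5 + 1×7 = February 12.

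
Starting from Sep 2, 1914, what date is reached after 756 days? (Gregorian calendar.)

September 27, 1916

+365 (one year) → Sep 2, 1915 (391 left).
Sep has 30 days: +29 → Oct 1, 1915 (362 left).
Oct has 31 days: +31 → Nov 1, 1915 (331 left).
Nov has 30 days: +30 → Dec 1, 1915 (301 left).
Dec has 31 days: +31 → Jan 1, 1916 (270 left).
Jan has 31 days: +31 → Feb 1, 1916 (239 left).
Feb has 29 days: +29 → Mar 1, 1916 (210 left).
Mar has 31 days: +31 → Apr 1, 1916 (179 left).
Apr has 30 days: +30 → May 1, 1916 (149 left).
May has 31 days: +31 → Jun 1, 1916 (118 left).
Jun has 30 days: +30 → Jul 1, 1916 (88 left).
Jul has 31 days: +31 → Aug 1, 1916 (57 left).
Aug has 31 days: +31 → Sep 1, 1916 (26 left).
+26 → Sep 27, 1916.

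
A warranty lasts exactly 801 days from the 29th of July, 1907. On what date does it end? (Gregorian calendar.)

October 7, 1909

+366 (one year; includes Feb 29, 1908) → Jul 29, 1908 (435 left).
+365 (one year) → Jul 29, 1909 (70 left).
Jul has 31 days: +3 → Aug 1, 1909 (67 left).
Aug has 31 days: +31 → Sep 1, 1909 (36 left).
Sep has 30 days: +30 → Oct 1, 1909 (6 left).
+6 → Oct 7, 1909.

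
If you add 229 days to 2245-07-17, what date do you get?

Jul has 31 days: +15 → Aug 1, 2245 (214 left).
Aug has 31 days: +31 → Sep 1, 2245 (183 left).
Sep has 30 days: +30 → Oct 1, 2245 (153 left).
Oct has 31 days: +31 → Nov 1, 2245 (122 left).
Nov has 30 days: +30 → Dec 1, 2245 (92 left).
Dec has 31 days: +31 → Jan 1, 2246 (61 left).
Jan has 31 days: +31 → Feb 1, 2246 (30 left).
Feb has 28 days: +28 → Mar 1, 2246 (2 left).
+2 → Mar 3, 2246.

March 3, 2246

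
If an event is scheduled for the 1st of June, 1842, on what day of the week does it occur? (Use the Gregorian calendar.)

Doomsday rule: the anchor day for the 1800s is Friday. For year 42: 42÷12 = 3 r 6, and 6÷4 = 1, so 3+6+1 = 10.
Friday + 10 ≡ Monday — that's 1842's doomsday.
In June the doomsday date is Jun 6.
Jun 1 is 5 days before Jun 6; 5 mod 7 = 5, so Monday − 5 = Wednesday.

Wednesday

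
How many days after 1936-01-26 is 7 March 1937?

406

Jan 26, 1936 → Jan 26, 1937: 366 days (Feb 29, 1936 is in that span).
Jan 26, 1937 → Feb 26, 1937: 31 days (January has 31).
Feb 26, 1937 → Mar 7, 1937: 9 days.
Total: 406 days.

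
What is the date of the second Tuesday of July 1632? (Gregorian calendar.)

July 1, 1632 is a Thursday.
The first Tuesday is therefore July 6 (5 days later).
The second Tuesday is 6 + 1×7 = July 13.

July 13, 1632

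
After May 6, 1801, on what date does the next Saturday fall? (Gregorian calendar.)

May 6, 1801 is a Wednesday.
From Wednesday to the next Saturday is 3 days.
May 6, 1801 + 3 = May 9, 1801.

May 9, 1801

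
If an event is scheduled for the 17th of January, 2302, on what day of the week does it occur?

Friday

Doomsday rule: the anchor day for the 2300s is Wednesday. For year 02: 2÷12 = 0 r 2, and 2÷4 = 0, so 0+2+0 = 2.
Wednesday + 2 ≡ Friday — that's 2302's doomsday.
In January the doomsday date is Jan 3 (2302 is not a leap year).
Jan 17 is 14 days after Jan 3; 14 mod 7 = 0, so Friday + 0 = Friday.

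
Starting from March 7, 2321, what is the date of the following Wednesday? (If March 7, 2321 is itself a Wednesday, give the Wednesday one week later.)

March 9, 2321

Mar 7, 2321 is a Monday.
From Monday to the next Wednesday is 2 days.
Mar 7, 2321 + 2 = Mar 9, 2321.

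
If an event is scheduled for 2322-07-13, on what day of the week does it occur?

Thursday

Doomsday rule: the anchor day for the 2300s is Wednesday. For year 22: 22÷12 = 1 r 10, and 10÷4 = 2, so 1+10+2 = 13.
Wednesday + 13 ≡ Tuesday — that's 2322's doomsday.
In July the doomsday date is Jul 11.
Jul 13 is 2 days after Jul 11; 2 mod 7 = 2, so Tuesday + 2 = Thursday.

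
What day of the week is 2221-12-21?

Friday

January 1, 2221 is a Monday.
Jan 1, 2221 → Feb 1, 2221: 31 days (January has 31).
Feb 1, 2221 → Mar 1, 2221: 28 days (February has 28).
Mar 1, 2221 → Apr 1, 2221: 31 days (March has 31).
Apr 1, 2221 → May 1, 2221: 30 days (April has 30).
May 1, 2221 → Jun 1, 2221: 31 days (May has 31).
Jun 1, 2221 → Jul 1, 2221: 30 days (June has 30).
Jul 1, 2221 → Aug 1, 2221: 31 days (July has 31).
Aug 1, 2221 → Sep 1, 2221: 31 days (August has 31).
Sep 1, 2221 → Oct 1, 2221: 30 days (September has 30).
Oct 1, 2221 → Nov 1, 2221: 31 days (October has 31).
Nov 1, 2221 → Dec 1, 2221: 30 days (November has 30).
Dec 1, 2221 → Dec 21, 2221: 20 days.
Total: 354 days.
354 mod 7 = 4, so Monday + 4 = Friday.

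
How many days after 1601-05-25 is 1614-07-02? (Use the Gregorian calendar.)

4786

May 25, 1601 → May 25, 1602: 365 days.
May 25, 1602 → May 25, 1603: 365 days.
May 25, 1603 → May 25, 1604: 366 days (Feb 29, 1604 is in that span).
May 25, 1604 → May 25, 1605: 365 days.
May 25, 1605 → May 25, 1606: 365 days.
May 25, 1606 → May 25, 1607: 365 days.
May 25, 1607 → May 25, 1608: 366 days (Feb 29, 1608 is in that span).
May 25, 1608 → May 25, 1609: 365 days.
May 25, 1609 → May 25, 1610: 365 days.
May 25, 1610 → May 25, 1611: 365 days.
May 25, 1611 → May 25, 1612: 366 days (Feb 29, 1612 is in that span).
May 25, 1612 → May 25, 1613: 365 days.
May 25, 1613 → May 25, 1614: 365 days.
May 25, 1614 → Jun 25, 1614: 31 days (May has 31).
Jun 25, 1614 → Jul 2, 1614: 7 days.
Total: 4786 days.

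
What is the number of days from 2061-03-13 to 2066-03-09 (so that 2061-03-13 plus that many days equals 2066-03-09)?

Mar 13, 2061 → Mar 13, 2062: 365 days.
Mar 13, 2062 → Mar 13, 2063: 365 days.
Mar 13, 2063 → Mar 13, 2064: 366 days (Feb 29, 2064 is in that span).
Mar 13, 2064 → Mar 13, 2065: 365 days.
Mar 13, 2065 → Apr 13, 2065: 31 days (March has 31).
Apr 13, 2065 → May 13, 2065: 30 days (April has 30).
May 13, 2065 → Jun 13, 2065: 31 days (May has 31).
Jun 13, 2065 → Jul 13, 2065: 30 days (June has 30).
Jul 13, 2065 → Aug 13, 2065: 31 days (July has 31).
Aug 13, 2065 → Sep 13, 2065: 31 days (August has 31).
Sep 13, 2065 → Oct 13, 2065: 30 days (September has 30).
Oct 13, 2065 → Nov 13, 2065: 31 days (October has 31).
Nov 13, 2065 → Dec 13, 2065: 30 days (November has 30).
Dec 13, 2065 → Jan 13, 2066: 31 days (December has 31).
Jan 13, 2066 → Feb 13, 2066: 31 days (January has 31).
Feb 13, 2066 → Mar 9, 2066: 24 days.
Total: 1822 days.

1822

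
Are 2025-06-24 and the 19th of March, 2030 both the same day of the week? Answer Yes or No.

Yes

From Jun 24, 2025 to Mar 19, 2030 is 1729 days.
1729 mod 7 = 0, so they are the same weekday.
(Jun 24, 2025 is a Tuesday; Mar 19, 2030 is a Tuesday.)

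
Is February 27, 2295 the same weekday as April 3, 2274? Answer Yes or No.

No

From Apr 3, 2274 to Feb 27, 2295 is 7635 days.
7635 mod 7 = 5, so they are different weekdays.
(Apr 3, 2274 is a Friday; Feb 27, 2295 is a Wednesday.)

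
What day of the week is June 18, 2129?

Doomsday rule: the anchor day for the 2100s is Sunday. For year 29: 29÷12 = 2 r 5, and 5÷4 = 1, so 2+5+1 = 8.
Sunday + 8 ≡ Monday — that's 2129's doomsday.
In June the doomsday date is Jun 6.
Jun 18 is 12 days after Jun 6; 12 mod 7 = 5, so Monday + 5 = Saturday.

Saturday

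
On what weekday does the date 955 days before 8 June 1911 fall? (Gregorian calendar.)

Monday

Jun 8, 1911 is a Thursday.
955 mod 7 = 3, so 955 days before a Thursday is Thursday − 3 = Monday.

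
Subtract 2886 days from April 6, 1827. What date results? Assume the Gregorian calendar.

May 12, 1819

−365 (one year) → Apr 6, 1826 (2521 left).
−365 (one year) → Apr 6, 1825 (2156 left).
−365 (one year) → Apr 6, 1824 (1791 left).
−366 (one year; includes Feb 29, 1824) → Apr 6, 1823 (1425 left).
−365 (one year) → Apr 6, 1822 (1060 left).
−365 (one year) → Apr 6, 1821 (695 left).
−365 (one year) → Apr 6, 1820 (330 left).
−6 → Mar 31, 1820 (end of Mar, 31 days; 324 left).
−31 → Feb 29, 1820 (end of Feb, 29 days; 293 left).
−29 → Jan 31, 1820 (end of Jan, 31 days; 264 left).
−31 → Dec 31, 1819 (end of Dec, 31 days; 233 left).
−31 → Nov 30, 1819 (end of Nov, 30 days; 202 left).
−30 → Oct 31, 1819 (end of Oct, 31 days; 172 left).
−31 → Sep 30, 1819 (end of Sep, 30 days; 141 left).
−30 → Aug 31, 1819 (end of Aug, 31 days; 111 left).
−31 → Jul 31, 1819 (end of Jul, 31 days; 80 left).
−31 → Jun 30, 1819 (end of Jun, 30 days; 49 left).
−30 → May 31, 1819 (end of May, 31 days; 19 left).
−19 → May 12, 1819.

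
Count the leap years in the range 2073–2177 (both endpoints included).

25

Multiples of 4 in [2073,2177]: 26.
Of those, multiples of 100: 1 (not leap unless ÷400).
Multiples of 400: 0.
Leap years = 26 − 1 + 0 = 25.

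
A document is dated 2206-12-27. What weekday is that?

Saturday

Doomsday rule: the anchor day for the 2200s is Friday. For year 06: 6÷12 = 0 r 6, and 6÷4 = 1, so 0+6+1 = 7.
Friday + 7 ≡ Friday — that's 2206's doomsday.
In December the doomsday date is Dec 12.
Dec 27 is 15 days after Dec 12; 15 mod 7 = 1, so Friday + 1 = Saturday.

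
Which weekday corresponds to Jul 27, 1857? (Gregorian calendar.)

Monday

Doomsday rule: the anchor day for the 1800s is Friday. For year 57: 57÷12 = 4 r 9, and 9÷4 = 2, so 4+9+2 = 15.
Friday + 15 ≡ Saturday — that's 1857's doomsday.
In July the doomsday date is Jul 11.
Jul 27 is 16 days after Jul 11; 16 mod 7 = 2, so Saturday + 2 = Monday.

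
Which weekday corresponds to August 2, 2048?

January 1, 2048 is a Wednesday.
Jan 1, 2048 → Feb 1, 2048: 31 days (January has 31).
Feb 1, 2048 → Mar 1, 2048: 29 days (February has 29).
Mar 1, 2048 → Apr 1, 2048: 31 days (March has 31).
Apr 1, 2048 → May 1, 2048: 30 days (April has 30).
May 1, 2048 → Jun 1, 2048: 31 days (May has 31).
Jun 1, 2048 → Jul 1, 2048: 30 days (June has 30).
Jul 1, 2048 → Aug 1, 2048: 31 days (July has 31).
Aug 1, 2048 → Aug 2, 2048: 1 days.
Total: 214 days.
214 mod 7 = 4, so Wednesday + 4 = Sunday.

Sunday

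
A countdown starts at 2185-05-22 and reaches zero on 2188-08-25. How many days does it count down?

1191

May 22, 2185 → May 22, 2186: 365 days.
May 22, 2186 → May 22, 2187: 365 days.
May 22, 2187 → May 22, 2188: 366 days (Feb 29, 2188 is in that span).
May 22, 2188 → Jun 22, 2188: 31 days (May has 31).
Jun 22, 2188 → Jul 22, 2188: 30 days (June has 30).
Jul 22, 2188 → Aug 22, 2188: 31 days (July has 31).
Aug 22, 2188 → Aug 25, 2188: 3 days.
Total: 1191 days.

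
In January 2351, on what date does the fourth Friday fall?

January 26, 2351

January 1, 2351 is a Monday.
The first Friday is therefore January 5 (4 days later).
The fourth Friday is 5 + 3×7 = January 26.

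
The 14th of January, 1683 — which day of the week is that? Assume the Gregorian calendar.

Doomsday rule: the anchor day for the 1600s is Tuesday. For year 83: 83÷12 = 6 r 11, and 11÷4 = 2, so 6+11+2 = 19.
Tuesday + 19 ≡ Sunday — that's 1683's doomsday.
In January the doomsday date is Jan 3 (1683 is not a leap year).
Jan 14 is 11 days after Jan 3; 11 mod 7 = 4, so Sunday + 4 = Thursday.

Thursday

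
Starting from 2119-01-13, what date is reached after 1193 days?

April 20, 2122

+365 (one year) → Jan 13, 2120 (828 left).
+366 (one year; includes Feb 29, 2120) → Jan 13, 2121 (462 left).
+365 (one year) → Jan 13, 2122 (97 left).
Jan has 31 days: +19 → Feb 1, 2122 (78 left).
Feb has 28 days: +28 → Mar 1, 2122 (50 left).
Mar has 31 days: +31 → Apr 1, 2122 (19 left).
+19 → Apr 20, 2122.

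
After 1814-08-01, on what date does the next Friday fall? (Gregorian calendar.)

Aug 1, 1814 is a Monday.
From Monday to the next Friday is 4 days.
Aug 1, 1814 + 4 = Aug 5, 1814.

August 5, 1814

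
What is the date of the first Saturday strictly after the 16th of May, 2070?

May 17, 2070

May 16, 2070 is a Friday.
From Friday to the next Saturday is 1 day.
May 16, 2070 + 1 = May 17, 2070.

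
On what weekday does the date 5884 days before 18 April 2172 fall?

Tuesday

Apr 18, 2172 is a Saturday.
5884 mod 7 = 4, so 5884 days before a Saturday is Saturday − 4 = Tuesday.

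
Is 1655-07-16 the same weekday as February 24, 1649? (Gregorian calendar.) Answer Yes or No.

No

From Feb 24, 1649 to Jul 16, 1655 is 2333 days.
2333 mod 7 = 2, so they are different weekdays.
(Feb 24, 1649 is a Wednesday; Jul 16, 1655 is a Friday.)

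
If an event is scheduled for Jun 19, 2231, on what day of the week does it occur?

Doomsday rule: the anchor day for the 2200s is Friday. For year 31: 31÷12 = 2 r 7, and 7÷4 = 1, so 2+7+1 = 10.
Friday + 10 ≡ Monday — that's 2231's doomsday.
In June the doomsday date is Jun 6.
Jun 19 is 13 days after Jun 6; 13 mod 7 = 6, so Monday + 6 = Sunday.

Sunday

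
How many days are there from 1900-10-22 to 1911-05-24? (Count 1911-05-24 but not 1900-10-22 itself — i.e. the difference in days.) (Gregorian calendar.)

Oct 22, 1900 → Oct 22, 1901: 365 days.
Oct 22, 1901 → Oct 22, 1902: 365 days.
Oct 22, 1902 → Oct 22, 1903: 365 days.
Oct 22, 1903 → Oct 22, 1904: 366 days (Feb 29, 1904 is in that span).
Oct 22, 1904 → Oct 22, 1905: 365 days.
Oct 22, 1905 → Oct 22, 1906: 365 days.
Oct 22, 1906 → Oct 22, 1907: 365 days.
Oct 22, 1907 → Oct 22, 1908: 366 days (Feb 29, 1908 is in that span).
Oct 22, 1908 → Oct 22, 1909: 365 days.
Oct 22, 1909 → Oct 22, 1910: 365 days.
Oct 22, 1910 → Nov 22, 1910: 31 days (October has 31).
Nov 22, 1910 → Dec 22, 1910: 30 days (November has 30).
Dec 22, 1910 → Jan 22, 1911: 31 days (December has 31).
Jan 22, 1911 → Feb 22, 1911: 31 days (January has 31).
Feb 22, 1911 → Mar 22, 1911: 28 days (February has 28).
Mar 22, 1911 → Apr 22, 1911: 31 days (March has 31).
Apr 22, 1911 → May 22, 1911: 30 days (April has 30).
May 22, 1911 → May 24, 1911: 2 days.
Total: 3866 days.

3866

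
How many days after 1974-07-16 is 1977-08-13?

Jul 16, 1974 → Jul 16, 1975: 365 days.
Jul 16, 1975 → Jul 16, 1976: 366 days (Feb 29, 1976 is in that span).
Jul 16, 1976 → Aug 16, 1976: 31 days (July has 31).
Aug 16, 1976 → Sep 16, 1976: 31 days (August has 31).
Sep 16, 1976 → Oct 16, 1976: 30 days (September has 30).
Oct 16, 1976 → Nov 16, 1976: 31 days (October has 31).
Nov 16, 1976 → Dec 16, 1976: 30 days (November has 30).
Dec 16, 1976 → Jan 16, 1977: 31 days (December has 31).
Jan 16, 1977 → Feb 16, 1977: 31 days (January has 31).
Feb 16, 1977 → Mar 16, 1977: 28 days (February has 28).
Mar 16, 1977 → Apr 16, 1977: 31 days (March has 31).
Apr 16, 1977 → May 16, 1977: 30 days (April has 30).
May 16, 1977 → Jun 16, 1977: 31 days (May has 31).
Jun 16, 1977 → Jul 16, 1977: 30 days (June has 30).
Jul 16, 1977 → Aug 13, 1977: 28 days.
Total: 1124 days.

1124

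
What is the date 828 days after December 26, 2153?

+365 (one year) → Dec 26, 2154 (463 left).
+365 (one year) → Dec 26, 2155 (98 left).
Dec has 31 days: +6 → Jan 1, 2156 (92 left).
Jan has 31 days: +31 → Feb 1, 2156 (61 left).
Feb has 29 days: +29 → Mar 1, 2156 (32 left).
Mar has 31 days: +31 → Apr 1, 2156 (1 left).
+1 → Apr 2, 2156.

April 2, 2156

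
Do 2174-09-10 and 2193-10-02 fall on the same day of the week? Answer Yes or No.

From Sep 10, 2174 to Oct 2, 2193 is 6962 days.
6962 mod 7 = 4, so they are different weekdays.
(Sep 10, 2174 is a Saturday; Oct 2, 2193 is a Wednesday.)

No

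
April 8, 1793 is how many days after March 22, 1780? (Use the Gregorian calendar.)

4765

Mar 22, 1780 → Mar 22, 1781: 365 days.
Mar 22, 1781 → Mar 22, 1782: 365 days.
Mar 22, 1782 → Mar 22, 1783: 365 days.
Mar 22, 1783 → Mar 22, 1784: 366 days (Feb 29, 1784 is in that span).
Mar 22, 1784 → Mar 22, 1785: 365 days.
Mar 22, 1785 → Mar 22, 1786: 365 days.
Mar 22, 1786 → Mar 22, 1787: 365 days.
Mar 22, 1787 → Mar 22, 1788: 366 days (Feb 29, 1788 is in that span).
Mar 22, 1788 → Mar 22, 1789: 365 days.
Mar 22, 1789 → Mar 22, 1790: 365 days.
Mar 22, 1790 → Mar 22, 1791: 365 days.
Mar 22, 1791 → Mar 22, 1792: 366 days (Feb 29, 1792 is in that span).
Mar 22, 1792 → Apr 22, 1792: 31 days (March has 31).
Apr 22, 1792 → May 22, 1792: 30 days (April has 30).
May 22, 1792 → Jun 22, 1792: 31 days (May has 31).
Jun 22, 1792 → Jul 22, 1792: 30 days (June has 30).
Jul 22, 1792 → Aug 22, 1792: 31 days (July has 31).
Aug 22, 1792 → Sep 22, 1792: 31 days (August has 31).
Sep 22, 1792 → Oct 22, 1792: 30 days (September has 30).
Oct 22, 1792 → Nov 22, 1792: 31 days (October has 31).
Nov 22, 1792 → Dec 22, 1792: 30 days (November has 30).
Dec 22, 1792 → Jan 22, 1793: 31 days (December has 31).
Jan 22, 1793 → Feb 22, 1793: 31 days (January has 31).
Feb 22, 1793 → Mar 22, 1793: 28 days (February has 28).
Mar 22, 1793 → Apr 8, 1793: 17 days.
Total: 4765 days.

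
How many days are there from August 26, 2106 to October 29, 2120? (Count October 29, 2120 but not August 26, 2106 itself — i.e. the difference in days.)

5178

Aug 26, 2106 → Aug 26, 2107: 365 days.
Aug 26, 2107 → Aug 26, 2108: 366 days (Feb 29, 2108 is in that span).
Aug 26, 2108 → Aug 26, 2109: 365 days.
Aug 26, 2109 → Aug 26, 2110: 365 days.
Aug 26, 2110 → Aug 26, 2111: 365 days.
Aug 26, 2111 → Aug 26, 2112: 366 days (Feb 29, 2112 is in that span).
Aug 26, 2112 → Aug 26, 2113: 365 days.
Aug 26, 2113 → Aug 26, 2114: 365 days.
Aug 26, 2114 → Aug 26, 2115: 365 days.
Aug 26, 2115 → Aug 26, 2116: 366 days (Feb 29, 2116 is in that span).
Aug 26, 2116 → Aug 26, 2117: 365 days.
Aug 26, 2117 → Aug 26, 2118: 365 days.
Aug 26, 2118 → Aug 26, 2119: 365 days.
Aug 26, 2119 → Aug 26, 2120: 366 days (Feb 29, 2120 is in that span).
Aug 26, 2120 → Sep 26, 2120: 31 days (August has 31).
Sep 26, 2120 → Oct 26, 2120: 30 days (September has 30).
Oct 26, 2120 → Oct 29, 2120: 3 days.
Total: 5178 days.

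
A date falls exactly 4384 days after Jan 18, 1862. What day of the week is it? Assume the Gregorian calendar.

Monday

Jan 18, 1862 is a Saturday.
4384 mod 7 = 2, so 4384 days after a Saturday is Saturday + 2 = Monday.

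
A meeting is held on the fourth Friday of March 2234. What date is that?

March 1, 2234 is a Saturday.
The first Friday is therefore March 7 (6 days later).
The fourth Friday is 7 + 3×7 = March 28.

March 28, 2234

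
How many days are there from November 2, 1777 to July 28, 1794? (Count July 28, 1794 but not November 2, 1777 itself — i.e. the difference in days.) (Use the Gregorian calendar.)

Nov 2, 1777 → Nov 2, 1778: 365 days.
Nov 2, 1778 → Nov 2, 1779: 365 days.
Nov 2, 1779 → Nov 2, 1780: 366 days (Feb 29, 1780 is in that span).
Nov 2, 1780 → Nov 2, 1781: 365 days.
Nov 2, 1781 → Nov 2, 1782: 365 days.
Nov 2, 1782 → Nov 2, 1783: 365 days.
Nov 2, 1783 → Nov 2, 1784: 366 days (Feb 29, 1784 is in that span).
Nov 2, 1784 → Nov 2, 1785: 365 days.
Nov 2, 1785 → Nov 2, 1786: 365 days.
Nov 2, 1786 → Nov 2, 1787: 365 days.
Nov 2, 1787 → Nov 2, 1788: 366 days (Feb 29, 1788 is in that span).
Nov 2, 1788 → Nov 2, 1789: 365 days.
Nov 2, 1789 → Nov 2, 1790: 365 days.
Nov 2, 1790 → Nov 2, 1791: 365 days.
Nov 2, 1791 → Nov 2, 1792: 366 days (Feb 29, 1792 is in that span).
Nov 2, 1792 → Nov 2, 1793: 365 days.
Nov 2, 1793 → Dec 2, 1793: 30 days (November has 30).
Dec 2, 1793 → Jan 2, 1794: 31 days (December has 31).
Jan 2, 1794 → Feb 2, 1794: 31 days (January has 31).
Feb 2, 1794 → Mar 2, 1794: 28 days (February has 28).
Mar 2, 1794 → Apr 2, 1794: 31 days (March has 31).
Apr 2, 1794 → May 2, 1794: 30 days (April has 30).
May 2, 1794 → Jun 2, 1794: 31 days (May has 31).
Jun 2, 1794 → Jul 2, 1794: 30 days (June has 30).
Jul 2, 1794 → Jul 28, 1794: 26 days.
Total: 6112 days.

6112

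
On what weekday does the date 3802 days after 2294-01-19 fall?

Jan 19, 2294 is a Friday.
3802 mod 7 = 1, so 3802 days after a Friday is Friday + 1 = Saturday.

Saturday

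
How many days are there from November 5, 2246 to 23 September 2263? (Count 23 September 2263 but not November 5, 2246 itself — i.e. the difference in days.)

6166

Nov 5, 2246 → Nov 5, 2247: 365 days.
Nov 5, 2247 → Nov 5, 2248: 366 days (Feb 29, 2248 is in that span).
Nov 5, 2248 → Nov 5, 2249: 365 days.
Nov 5, 2249 → Nov 5, 2250: 365 days.
Nov 5, 2250 → Nov 5, 2251: 365 days.
Nov 5, 2251 → Nov 5, 2252: 366 days (Feb 29, 2252 is in that span).
Nov 5, 2252 → Nov 5, 2253: 365 days.
Nov 5, 2253 → Nov 5, 2254: 365 days.
Nov 5, 2254 → Nov 5, 2255: 365 days.
Nov 5, 2255 → Nov 5, 2256: 366 days (Feb 29, 2256 is in that span).
Nov 5, 2256 → Nov 5, 2257: 365 days.
Nov 5, 2257 → Nov 5, 2258: 365 days.
Nov 5, 2258 → Nov 5, 2259: 365 days.
Nov 5, 2259 → Nov 5, 2260: 366 days (Feb 29, 2260 is in that span).
Nov 5, 2260 → Nov 5, 2261: 365 days.
Nov 5, 2261 → Nov 5, 2262: 365 days.
Nov 5, 2262 → Dec 5, 2262: 30 days (November has 30).
Dec 5, 2262 → Jan 5, 2263: 31 days (December has 31).
Jan 5, 2263 → Feb 5, 2263: 31 days (January has 31).
Feb 5, 2263 → Mar 5, 2263: 28 days (February has 28).
Mar 5, 2263 → Apr 5, 2263: 31 days (March has 31).
Apr 5, 2263 → May 5, 2263: 30 days (April has 30).
May 5, 2263 → Jun 5, 2263: 31 days (May has 31).
Jun 5, 2263 → Jul 5, 2263: 30 days (June has 30).
Jul 5, 2263 → Aug 5, 2263: 31 days (July has 31).
Aug 5, 2263 → Sep 5, 2263: 31 days (August has 31).
Sep 5, 2263 → Sep 23, 2263: 18 days.
Total: 6166 days.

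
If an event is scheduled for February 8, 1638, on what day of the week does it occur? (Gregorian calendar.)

Doomsday rule: the anchor day for the 1600s is Tuesday. For year 38: 38÷12 = 3 r 2, and 2÷4 = 0, so 3+2+0 = 5.
Tuesday + 5 ≡ Sunday — that's 1638's doomsday.
In February the doomsday date is Feb 28 (1638 is not a leap year).
Feb 8 is 20 days before Feb 28; 20 mod 7 = 6, so Sunday − 6 = Monday.

Monday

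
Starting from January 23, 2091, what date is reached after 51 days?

March 15, 2091

Jan has 31 days: +9 → Feb 1, 2091 (42 left).
Feb has 28 days: +28 → Mar 1, 2091 (14 left).
+14 → Mar 15, 2091.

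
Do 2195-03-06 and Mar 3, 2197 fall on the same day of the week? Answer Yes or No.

From Mar 6, 2195 to Mar 3, 2197 is 728 days.
728 mod 7 = 0, so they are the same weekday.
(Mar 6, 2195 is a Friday; Mar 3, 2197 is a Friday.)

Yes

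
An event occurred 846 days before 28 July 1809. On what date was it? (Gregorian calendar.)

April 4, 1807

−365 (one year) → Jul 28, 1808 (481 left).
−366 (one year; includes Feb 29, 1808) → Jul 28, 1807 (115 left).
−28 → Jun 30, 1807 (end of Jun, 30 days; 87 left).
−30 → May 31, 1807 (end of May, 31 days; 57 left).
−31 → Apr 30, 1807 (end of Apr, 30 days; 26 left).
−26 → Apr 4, 1807.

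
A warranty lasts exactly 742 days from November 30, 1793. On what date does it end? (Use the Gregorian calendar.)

+365 (one year) → Nov 30, 1794 (377 left).
Nov has 30 days: +1 → Dec 1, 1794 (376 left).
Dec has 31 days: +31 → Jan 1, 1795 (345 left).
Jan has 31 days: +31 → Feb 1, 1795 (314 left).
Feb has 28 days: +28 → Mar 1, 1795 (286 left).
Mar has 31 days: +31 → Apr 1, 1795 (255 left).
Apr has 30 days: +30 → May 1, 1795 (225 left).
May has 31 days: +31 → Jun 1, 1795 (194 left).
Jun has 30 days: +30 → Jul 1, 1795 (164 left).
Jul has 31 days: +31 → Aug 1, 1795 (133 left).
Aug has 31 days: +31 → Sep 1, 1795 (102 left).
Sep has 30 days: +30 → Oct 1, 1795 (72 left).
Oct has 31 days: +31 → Nov 1, 1795 (41 left).
Nov has 30 days: +30 → Dec 1, 1795 (11 left).
+11 → Dec 12, 1795.

December 12, 1795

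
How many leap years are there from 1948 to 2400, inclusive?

Multiples of 4 in [1948,2400]: 114.
Of those, multiples of 100: 5 (not leap unless ÷400).
Multiples of 400: 2.
Leap years = 114 − 5 + 2 = 111.

111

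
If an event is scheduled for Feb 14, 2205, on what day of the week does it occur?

Doomsday rule: the anchor day for the 2200s is Friday. For year 05: 5÷12 = 0 r 5, and 5÷4 = 1, so 0+5+1 = 6.
Friday + 6 ≡ Thursday — that's 2205's doomsday.
In February the doomsday date is Feb 28 (2205 is not a leap year).
Feb 14 is 14 days before Feb 28; 14 mod 7 = 0, so Thursday − 0 = Thursday.

Thursday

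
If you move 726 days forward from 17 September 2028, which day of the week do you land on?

Sep 17, 2028 is a Sunday.
726 mod 7 = 5, so 726 days after a Sunday is Sunday + 5 = Friday.

Friday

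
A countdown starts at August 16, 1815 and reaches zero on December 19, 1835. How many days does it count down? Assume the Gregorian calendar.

7430

Aug 16, 1815 → Aug 16, 1816: 366 days (Feb 29, 1816 is in that span).
Aug 16, 1816 → Aug 16, 1817: 365 days.
Aug 16, 1817 → Aug 16, 1818: 365 days.
Aug 16, 1818 → Aug 16, 1819: 365 days.
Aug 16, 1819 → Aug 16, 1820: 366 days (Feb 29, 1820 is in that span).
Aug 16, 1820 → Aug 16, 1821: 365 days.
Aug 16, 1821 → Aug 16, 1822: 365 days.
Aug 16, 1822 → Aug 16, 1823: 365 days.
Aug 16, 1823 → Aug 16, 1824: 366 days (Feb 29, 1824 is in that span).
Aug 16, 1824 → Aug 16, 1825: 365 days.
Aug 16, 1825 → Aug 16, 1826: 365 days.
Aug 16, 1826 → Aug 16, 1827: 365 days.
Aug 16, 1827 → Aug 16, 1828: 366 days (Feb 29, 1828 is in that span).
Aug 16, 1828 → Aug 16, 1829: 365 days.
Aug 16, 1829 → Aug 16, 1830: 365 days.
Aug 16, 1830 → Aug 16, 1831: 365 days.
Aug 16, 1831 → Aug 16, 1832: 366 days (Feb 29, 1832 is in that span).
Aug 16, 1832 → Aug 16, 1833: 365 days.
Aug 16, 1833 → Aug 16, 1834: 365 days.
Aug 16, 1834 → Aug 16, 1835: 365 days.
Aug 16, 1835 → Sep 16, 1835: 31 days (August has 31).
Sep 16, 1835 → Oct 16, 1835: 30 days (September has 30).
Oct 16, 1835 → Nov 16, 1835: 31 days (October has 31).
Nov 16, 1835 → Dec 16, 1835: 30 days (November has 30).
Dec 16, 1835 → Dec 19, 1835: 3 days.
Total: 7430 days.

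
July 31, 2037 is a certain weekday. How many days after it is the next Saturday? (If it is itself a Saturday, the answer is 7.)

Jul 31, 2037 is a Friday.
From Friday to the next Saturday is 1 day.

1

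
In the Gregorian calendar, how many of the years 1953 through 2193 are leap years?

59

Multiples of 4 in [1953,2193]: 60.
Of those, multiples of 100: 2 (not leap unless ÷400).
Multiples of 400: 1.
Leap years = 60 − 2 + 1 = 59.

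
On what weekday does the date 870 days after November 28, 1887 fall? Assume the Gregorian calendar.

Nov 28, 1887 is a Monday.
870 mod 7 = 2, so 870 days after a Monday is Monday + 2 = Wednesday.

Wednesday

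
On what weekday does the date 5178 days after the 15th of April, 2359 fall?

Apr 15, 2359 is a Wednesday.
5178 mod 7 = 5, so 5178 days after a Wednesday is Wednesday + 5 = Monday.

Monday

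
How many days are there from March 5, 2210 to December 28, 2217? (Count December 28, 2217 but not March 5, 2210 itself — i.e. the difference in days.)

Mar 5, 2210 → Mar 5, 2211: 365 days.
Mar 5, 2211 → Mar 5, 2212: 366 days (Feb 29, 2212 is in that span).
Mar 5, 2212 → Mar 5, 2213: 365 days.
Mar 5, 2213 → Mar 5, 2214: 365 days.
Mar 5, 2214 → Mar 5, 2215: 365 days.
Mar 5, 2215 → Mar 5, 2216: 366 days (Feb 29, 2216 is in that span).
Mar 5, 2216 → Mar 5, 2217: 365 days.
Mar 5, 2217 → Apr 5, 2217: 31 days (March has 31).
Apr 5, 2217 → May 5, 2217: 30 days (April has 30).
May 5, 2217 → Jun 5, 2217: 31 days (May has 31).
Jun 5, 2217 → Jul 5, 2217: 30 days (June has 30).
Jul 5, 2217 → Aug 5, 2217: 31 days (July has 31).
Aug 5, 2217 → Sep 5, 2217: 31 days (August has 31).
Sep 5, 2217 → Oct 5, 2217: 30 days (September has 30).
Oct 5, 2217 → Nov 5, 2217: 31 days (October has 31).
Nov 5, 2217 → Dec 5, 2217: 30 days (November has 30).
Dec 5, 2217 → Dec 28, 2217: 23 days.
Total: 2855 days.

2855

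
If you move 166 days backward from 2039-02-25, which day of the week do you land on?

Sunday

First find the weekday of Feb 25, 2039. Doomsday rule: the anchor day for the 2000s is Tuesday. For year 39: 39÷12 = 3 r 3, and 3÷4 = 0, so 3+3+0 = 6.
Tuesday + 6 ≡ Monday — that's 2039's doomsday.
In February the doomsday date is Feb 28 (2039 is not a leap year).
Feb 25 is 3 days before Feb 28; 3 mod 7 = 3, so Monday − 3 = Friday.
166 mod 7 = 5, so 166 days before a Friday is Friday − 5 = Sunday.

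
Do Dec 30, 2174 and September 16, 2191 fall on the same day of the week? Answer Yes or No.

From Dec 30, 2174 to Sep 16, 2191 is 6104 days.
6104 mod 7 = 0, so they are the same weekday.
(Dec 30, 2174 is a Friday; Sep 16, 2191 is a Friday.)

Yes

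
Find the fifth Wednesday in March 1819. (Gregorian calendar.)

March 31, 1819

March 1, 1819 is a Monday.
The first Wednesday is therefore March 3 (2 days later).
The fifth Wednesday is 3 + 4×7 = March 31.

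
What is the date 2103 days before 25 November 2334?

−365 (one year) → Nov 25, 2333 (1738 left).
−365 (one year) → Nov 25, 2332 (1373 left).
−366 (one year; includes Feb 29, 2332) → Nov 25, 2331 (1007 left).
−365 (one year) → Nov 25, 2330 (642 left).
−365 (one year) → Nov 25, 2329 (277 left).
−25 → Oct 31, 2329 (end of Oct, 31 days; 252 left).
−31 → Sep 30, 2329 (end of Sep, 30 days; 221 left).
−30 → Aug 31, 2329 (end of Aug, 31 days; 191 left).
−31 → Jul 31, 2329 (end of Jul, 31 days; 160 left).
−31 → Jun 30, 2329 (end of Jun, 30 days; 129 left).
−30 → May 31, 2329 (end of May, 31 days; 99 left).
−31 → Apr 30, 2329 (end of Apr, 30 days; 68 left).
−30 → Mar 31, 2329 (end of Mar, 31 days; 38 left).
−31 → Feb 28, 2329 (end of Feb, 28 days; 7 left).
−7 → Feb 21, 2329.

February 21, 2329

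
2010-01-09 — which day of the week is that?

Doomsday rule: the anchor day for the 2000s is Tuesday. For year 10: 10÷12 = 0 r 10, and 10÷4 = 2, so 0+10+2 = 12.
Tuesday + 12 ≡ Sunday — that's 2010's doomsday.
In January the doomsday date is Jan 3 (2010 is not a leap year).
Jan 9 is 6 days after Jan 3; 6 mod 7 = 6, so Sunday + 6 = Saturday.

Saturday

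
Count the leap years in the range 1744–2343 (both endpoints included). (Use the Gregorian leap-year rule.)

145

Multiples of 4 in [1744,2343]: 150.
Of those, multiples of 100: 6 (not leap unless ÷400).
Multiples of 400: 1.
Leap years = 150 − 6 + 1 = 145.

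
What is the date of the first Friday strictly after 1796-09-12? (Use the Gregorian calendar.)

Sep 12, 1796 is a Monday.
From Monday to the next Friday is 4 days.
Sep 12, 1796 + 4 = Sep 16, 1796.

September 16, 1796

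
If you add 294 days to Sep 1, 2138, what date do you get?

Sep has 30 days: +30 → Oct 1, 2138 (264 left).
Oct has 31 days: +31 → Nov 1, 2138 (233 left).
Nov has 30 days: +30 → Dec 1, 2138 (203 left).
Dec has 31 days: +31 → Jan 1, 2139 (172 left).
Jan has 31 days: +31 → Feb 1, 2139 (141 left).
Feb has 28 days: +28 → Mar 1, 2139 (113 left).
Mar has 31 days: +31 → Apr 1, 2139 (82 left).
Apr has 30 days: +30 → May 1, 2139 (52 left).
May has 31 days: +31 → Jun 1, 2139 (21 left).
+21 → Jun 22, 2139.

June 22, 2139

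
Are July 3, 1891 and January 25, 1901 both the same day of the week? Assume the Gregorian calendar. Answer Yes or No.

Yes

From Jul 3, 1891 to Jan 25, 1901 is 3493 days.
3493 mod 7 = 0, so they are the same weekday.
(Jul 3, 1891 is a Friday; Jan 25, 1901 is a Friday.)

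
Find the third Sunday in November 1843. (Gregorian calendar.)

November 19, 1843

November 1, 1843 is a Wednesday.
The first Sunday is therefore November 5 (4 days later).
The third Sunday is 5 + 2×7 = November 19.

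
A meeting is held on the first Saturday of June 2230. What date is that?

June 5, 2230

June 1, 2230 is a Tuesday.
The first Saturday is therefore June 5 (4 days later).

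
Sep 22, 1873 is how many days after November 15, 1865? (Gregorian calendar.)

2868

Nov 15, 1865 → Nov 15, 1866: 365 days.
Nov 15, 1866 → Nov 15, 1867: 365 days.
Nov 15, 1867 → Nov 15, 1868: 366 days (Feb 29, 1868 is in that span).
Nov 15, 1868 → Nov 15, 1869: 365 days.
Nov 15, 1869 → Nov 15, 1870: 365 days.
Nov 15, 1870 → Nov 15, 1871: 365 days.
Nov 15, 1871 → Nov 15, 1872: 366 days (Feb 29, 1872 is in that span).
Nov 15, 1872 → Dec 15, 1872: 30 days (November has 30).
Dec 15, 1872 → Jan 15, 1873: 31 days (December has 31).
Jan 15, 1873 → Feb 15, 1873: 31 days (January has 31).
Feb 15, 1873 → Mar 15, 1873: 28 days (February has 28).
Mar 15, 1873 → Apr 15, 1873: 31 days (March has 31).
Apr 15, 1873 → May 15, 1873: 30 days (April has 30).
May 15, 1873 → Jun 15, 1873: 31 days (May has 31).
Jun 15, 1873 → Jul 15, 1873: 30 days (June has 30).
Jul 15, 1873 → Aug 15, 1873: 31 days (July has 31).
Aug 15, 1873 → Sep 15, 1873: 31 days (August has 31).
Sep 15, 1873 → Sep 22, 1873: 7 days.
Total: 2868 days.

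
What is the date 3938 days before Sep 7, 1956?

−366 (one year; includes Feb 29, 1956) → Sep 7, 1955 (3572 left).
−365 (one year) → Sep 7, 1954 (3207 left).
−365 (one year) → Sep 7, 1953 (2842 left).
−365 (one year) → Sep 7, 1952 (2477 left).
−366 (one year; includes Feb 29, 1952) → Sep 7, 1951 (2111 left).
−365 (one year) → Sep 7, 1950 (1746 left).
−365 (one year) → Sep 7, 1949 (1381 left).
−365 (one year) → Sep 7, 1948 (1016 left).
−366 (one year; includes Feb 29, 1948) → Sep 7, 1947 (650 left).
−365 (one year) → Sep 7, 1946 (285 left).
−7 → Aug 31, 1946 (end of Aug, 31 days; 278 left).
−31 → Jul 31, 1946 (end of Jul, 31 days; 247 left).
−31 → Jun 30, 1946 (end of Jun, 30 days; 216 left).
−30 → May 31, 1946 (end of May, 31 days; 186 left).
−31 → Apr 30, 1946 (end of Apr, 30 days; 155 left).
−30 → Mar 31, 1946 (end of Mar, 31 days; 125 left).
−31 → Feb 28, 1946 (end of Feb, 28 days; 94 left).
−28 → Jan 31, 1946 (end of Jan, 31 days; 66 left).
−31 → Dec 31, 1945 (end of Dec, 31 days; 35 left).
−31 → Nov 30, 1945 (end of Nov, 30 days; 4 left).
−4 → Nov 26, 1945.

November 26, 1945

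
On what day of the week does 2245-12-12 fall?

Friday

Doomsday rule: the anchor day for the 2200s is Friday. For year 45: 45÷12 = 3 r 9, and 9÷4 = 2, so 3+9+2 = 14.
Friday + 14 ≡ Friday — that's 2245's doomsday.
In December the doomsday date is Dec 12.
Dec 12 is the doomsday itself: Friday.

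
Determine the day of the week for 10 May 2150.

Sunday

January 1, 2150 is a Thursday.
Jan 1, 2150 → Feb 1, 2150: 31 days (January has 31).
Feb 1, 2150 → Mar 1, 2150: 28 days (February has 28).
Mar 1, 2150 → Apr 1, 2150: 31 days (March has 31).
Apr 1, 2150 → May 1, 2150: 30 days (April has 30).
May 1, 2150 → May 10, 2150: 9 days.
Total: 129 days.
129 mod 7 = 3, so Thursday + 3 = Sunday.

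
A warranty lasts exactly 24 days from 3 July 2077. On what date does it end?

July 27, 2077

+24 → Jul 27, 2077.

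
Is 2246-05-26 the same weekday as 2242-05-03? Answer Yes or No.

Yes

From May 3, 2242 to May 26, 2246 is 1484 days.
1484 mod 7 = 0, so they are the same weekday.
(May 3, 2242 is a Tuesday; May 26, 2246 is a Tuesday.)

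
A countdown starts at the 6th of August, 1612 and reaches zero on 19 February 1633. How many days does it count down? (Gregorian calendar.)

Aug 6, 1612 → Aug 6, 1613: 365 days.
Aug 6, 1613 → Aug 6, 1614: 365 days.
Aug 6, 1614 → Aug 6, 1615: 365 days.
Aug 6, 1615 → Aug 6, 1616: 366 days (Feb 29, 1616 is in that span).
Aug 6, 1616 → Aug 6, 1617: 365 days.
Aug 6, 1617 → Aug 6, 1618: 365 days.
Aug 6, 1618 → Aug 6, 1619: 365 days.
Aug 6, 1619 → Aug 6, 1620: 366 days (Feb 29, 1620 is in that span).
Aug 6, 1620 → Aug 6, 1621: 365 days.
Aug 6, 1621 → Aug 6, 1622: 365 days.
Aug 6, 1622 → Aug 6, 1623: 365 days.
Aug 6, 1623 → Aug 6, 1624: 366 days (Feb 29, 1624 is in that span).
Aug 6, 1624 → Aug 6, 1625: 365 days.
Aug 6, 1625 → Aug 6, 1626: 365 days.
Aug 6, 1626 → Aug 6, 1627: 365 days.
Aug 6, 1627 → Aug 6, 1628: 366 days (Feb 29, 1628 is in that span).
Aug 6, 1628 → Aug 6, 1629: 365 days.
Aug 6, 1629 → Aug 6, 1630: 365 days.
Aug 6, 1630 → Aug 6, 1631: 365 days.
Aug 6, 1631 → Aug 6, 1632: 366 days (Feb 29, 1632 is in that span).
Aug 6, 1632 → Sep 6, 1632: 31 days (August has 31).
Sep 6, 1632 → Oct 6, 1632: 30 days (September has 30).
Oct 6, 1632 → Nov 6, 1632: 31 days (October has 31).
Nov 6, 1632 → Dec 6, 1632: 30 days (November has 30).
Dec 6, 1632 → Jan 6, 1633: 31 days (December has 31).
Jan 6, 1633 → Feb 6, 1633: 31 days (January has 31).
Feb 6, 1633 → Feb 19, 1633: 13 days.
Total: 7502 days.

7502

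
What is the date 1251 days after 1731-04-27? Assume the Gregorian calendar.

September 29, 1734

+366 (one year; includes Feb 29, 1732) → Apr 27, 1732 (885 left).
+365 (one year) → Apr 27, 1733 (520 left).
+365 (one year) → Apr 27, 1734 (155 left).
Apr has 30 days: +4 → May 1, 1734 (151 left).
May has 31 days: +31 → Jun 1, 1734 (120 left).
Jun has 30 days: +30 → Jul 1, 1734 (90 left).
Jul has 31 days: +31 → Aug 1, 1734 (59 left).
Aug has 31 days: +31 → Sep 1, 1734 (28 left).
+28 → Sep 29, 1734.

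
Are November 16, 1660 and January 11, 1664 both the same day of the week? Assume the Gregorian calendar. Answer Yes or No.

No

From Nov 16, 1660 to Jan 11, 1664 is 1151 days.
1151 mod 7 = 3, so they are different weekdays.
(Nov 16, 1660 is a Tuesday; Jan 11, 1664 is a Friday.)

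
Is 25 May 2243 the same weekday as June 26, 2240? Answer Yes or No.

No

From Jun 26, 2240 to May 25, 2243 is 1063 days.
1063 mod 7 = 6, so they are different weekdays.
(Jun 26, 2240 is a Friday; May 25, 2243 is a Thursday.)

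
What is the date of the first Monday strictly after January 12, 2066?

January 18, 2066

Jan 12, 2066 is a Tuesday.
From Tuesday to the next Monday is 6 days.
Jan 12, 2066 + 6 = Jan 18, 2066.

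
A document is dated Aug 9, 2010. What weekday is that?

Doomsday rule: the anchor day for the 2000s is Tuesday. For year 10: 10÷12 = 0 r 10, and 10÷4 = 2, so 0+10+2 = 12.
Tuesday + 12 ≡ Sunday — that's 2010's doomsday.
In August the doomsday date is Aug 8.
Aug 9 is 1 day after Aug 8; 1 mod 7 = 1, so Sunday + 1 = Monday.

Monday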